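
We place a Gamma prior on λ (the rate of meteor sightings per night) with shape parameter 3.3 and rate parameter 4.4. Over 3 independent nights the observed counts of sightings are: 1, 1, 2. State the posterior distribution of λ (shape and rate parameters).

Posterior: Gamma(shape=7.3, rate=7.4)

The Poisson likelihood adds the total count to the shape and the number of exposure periods to the rate. Here ∑xᵢ = 4 and n = 3, so shape 3.3→7.3 and rate 4.4→7.4.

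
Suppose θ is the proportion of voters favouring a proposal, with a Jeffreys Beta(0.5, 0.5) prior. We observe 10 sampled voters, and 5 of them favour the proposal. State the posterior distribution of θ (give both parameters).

Posterior: Beta(5.5, 5.5)

The binomial likelihood is conjugate to the Beta prior: with 5 successes and 5 failures, the posterior is Beta(0.5+5, 0.5+5) = Beta(5.5, 5.5).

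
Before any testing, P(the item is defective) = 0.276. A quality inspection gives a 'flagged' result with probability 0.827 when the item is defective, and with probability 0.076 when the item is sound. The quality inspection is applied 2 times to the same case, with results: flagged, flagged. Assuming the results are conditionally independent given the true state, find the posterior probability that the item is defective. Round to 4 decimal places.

Let H be the event that the item is defective; start with P(H) = 0.276. P('flagged'|H) = 0.827, P('flagged'|¬H) = 0.076.
Update on result 1 ('flagged'): P(H) ← 0.827·0.2760 / (0.827·0.2760 + 0.076·0.7240) = 0.22825/0.28328 = 0.8058.
Update on result 2 ('flagged'): P(H) ← 0.827·0.8058 / (0.827·0.8058 + 0.076·0.1942) = 0.66636/0.68112 = 0.9783.

Posterior P(H) ≈ 0.9783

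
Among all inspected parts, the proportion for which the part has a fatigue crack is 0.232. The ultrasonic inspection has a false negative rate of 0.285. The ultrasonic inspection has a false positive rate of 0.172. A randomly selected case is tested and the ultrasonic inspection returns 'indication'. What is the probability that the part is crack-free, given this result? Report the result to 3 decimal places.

P(¬H | E) ≈ 0.443

Let H be the event that the part has a fatigue crack. P(H) = 0.232, so P(¬H) = 0.768. With E the 'indication' result, P(E|H) = 0.715 and P(E|¬H) = 0.172.
P(E) = 0.715·0.232 + 0.172·0.768 = 0.16588 + 0.13210 = 0.29798.
By Bayes' theorem, P(H|E) = 0.16588 / 0.29798 = 0.557. Hence P(¬H|E) = 1 − 0.557 = 0.443.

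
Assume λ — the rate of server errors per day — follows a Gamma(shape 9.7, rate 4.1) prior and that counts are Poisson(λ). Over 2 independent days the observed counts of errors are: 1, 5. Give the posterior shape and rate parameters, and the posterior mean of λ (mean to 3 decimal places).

Posterior: Gamma(shape=15.7, rate=6.1); mean ≈ 2.574

The Poisson likelihood adds the total count to the shape and the number of exposure periods to the rate. Here ∑xᵢ = 6 and n = 2, so shape 9.7→15.7 and rate 4.1→6.1.
E[λ | data] = 15.7/6.1 = 2.574.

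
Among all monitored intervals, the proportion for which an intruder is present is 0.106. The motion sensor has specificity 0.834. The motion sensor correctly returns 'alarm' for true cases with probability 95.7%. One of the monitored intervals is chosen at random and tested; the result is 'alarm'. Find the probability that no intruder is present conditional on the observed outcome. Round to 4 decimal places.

Let H be the event that an intruder is present. P(H) = 0.106, so P(¬H) = 0.894. With E the 'alarm' result, P(E|H) = 0.957 and P(E|¬H) = 0.166.
P(E) = 0.957·0.106 + 0.166·0.894 = 0.10144 + 0.14840 = 0.24985.
By Bayes' theorem, P(H|E) = 0.10144 / 0.24985 = 0.4060. Hence P(¬H|E) = 1 − 0.4060 = 0.5940.

P(¬H | E) ≈ 0.5940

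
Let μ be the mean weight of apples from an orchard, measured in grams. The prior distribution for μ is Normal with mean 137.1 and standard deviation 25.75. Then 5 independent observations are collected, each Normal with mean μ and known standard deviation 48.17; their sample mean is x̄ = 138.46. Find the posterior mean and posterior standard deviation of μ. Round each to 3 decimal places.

Prior precision 1/τ₀² = 1/25.75² = 0.00150815; data precision n/σ² = 5/48.17² = 0.00215485.
Posterior precision = 0.00150815 + 0.00215485 = 0.00366300, giving posterior SD = 1/√0.00366300 = 16.523.
Posterior mean = (0.00150815·137.1 + 0.00215485·138.46) / 0.00366300 = 137.900.

Posterior mean ≈ 137.900; posterior SD ≈ 16.523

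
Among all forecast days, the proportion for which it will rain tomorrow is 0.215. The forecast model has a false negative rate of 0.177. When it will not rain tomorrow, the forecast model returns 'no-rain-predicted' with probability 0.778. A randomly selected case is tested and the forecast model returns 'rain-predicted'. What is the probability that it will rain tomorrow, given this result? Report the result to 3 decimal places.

P(H | E) ≈ 0.504

Write H for 'it will rain tomorrow'. Prior odds H:¬H = 0.215/0.785 = 0.27389. For the 'rain-predicted' outcome, the likelihood ratio is 0.823/0.222 = 3.7072.
Posterior odds = 0.27389 × 3.7072 = 1.0153, so P(H|E) = 1.0153/(1+1.0153) = 0.504.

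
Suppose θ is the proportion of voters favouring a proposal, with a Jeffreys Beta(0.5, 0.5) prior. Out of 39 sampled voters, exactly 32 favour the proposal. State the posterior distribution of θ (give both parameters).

Posterior: Beta(32.5, 7.5)

Observing 32 successes and 7 failures updates Beta(0.5, 0.5) by adding the success and failure counts to the two shape parameters: α = 0.5+32 = 32.5, β = 0.5+7 = 7.5.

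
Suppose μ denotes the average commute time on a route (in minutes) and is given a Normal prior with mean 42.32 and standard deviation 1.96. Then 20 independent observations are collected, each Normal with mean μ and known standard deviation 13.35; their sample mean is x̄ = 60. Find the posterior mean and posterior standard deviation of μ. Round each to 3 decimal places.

Prior precision 1/τ₀² = 1/1.96² = 0.260308; data precision n/σ² = 20/13.35² = 0.112219.
Posterior precision = 0.260308 + 0.112219 = 0.372527, giving posterior SD = 1/√0.372527 = 1.638.
Posterior mean = (0.260308·42.32 + 0.112219·60) / 0.372527 = 47.646.

Posterior mean ≈ 47.646; posterior SD ≈ 1.638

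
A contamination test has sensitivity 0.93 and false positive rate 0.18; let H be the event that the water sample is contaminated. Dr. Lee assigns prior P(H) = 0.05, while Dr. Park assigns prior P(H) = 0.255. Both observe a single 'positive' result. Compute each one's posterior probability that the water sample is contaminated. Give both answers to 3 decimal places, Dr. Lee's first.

The likelihood ratio for a 'positive' result is 0.93/0.18 = 5.1667.
Dr. Lee: prior odds 0.05/0.95 = 0.052632; posterior odds 0.27193; posterior probability 0.214.
Dr. Park: prior odds 0.255/0.745 = 0.34228; posterior odds 1.7685; posterior probability 0.639.

Dr. Lee: 0.214; Dr. Park: 0.639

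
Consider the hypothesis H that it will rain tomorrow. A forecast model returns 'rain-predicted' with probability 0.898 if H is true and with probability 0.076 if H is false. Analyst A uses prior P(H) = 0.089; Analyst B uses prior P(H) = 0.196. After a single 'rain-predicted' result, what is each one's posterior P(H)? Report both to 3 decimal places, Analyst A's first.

Analyst A: 0.536; Analyst B: 0.742

The likelihood ratio for a 'rain-predicted' result is 0.898/0.076 = 11.816.
Analyst A: prior odds 0.089/0.911 = 0.097695; posterior odds 1.1543; posterior probability 0.536.
Analyst B: prior odds 0.196/0.804 = 0.24378; posterior odds 2.8805; posterior probability 0.742.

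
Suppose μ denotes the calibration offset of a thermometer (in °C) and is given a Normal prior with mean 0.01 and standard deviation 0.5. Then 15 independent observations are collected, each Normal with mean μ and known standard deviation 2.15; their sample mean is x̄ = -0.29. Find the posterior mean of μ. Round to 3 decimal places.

Posterior mean ≈ -0.124

Prior precision 1/τ₀² = 1/0.5² = 4.00000; data precision n/σ² = 15/2.15² = 3.24500.
Posterior precision = 4.00000 + 3.24500 = 7.24500.
Posterior mean = (4.00000·0.01 + 3.24500·-0.29) / 7.24500 = -0.124.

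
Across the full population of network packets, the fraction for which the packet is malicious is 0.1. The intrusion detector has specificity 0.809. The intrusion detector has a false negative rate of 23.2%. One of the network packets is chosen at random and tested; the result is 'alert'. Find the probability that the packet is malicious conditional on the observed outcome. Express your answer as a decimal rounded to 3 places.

Let H be the event that the packet is malicious. P(H) = 0.1, so P(¬H) = 0.9. With E the 'alert' result, P(E|H) = 0.768 and P(E|¬H) = 0.191.
P(E) = 0.768·0.1 + 0.191·0.9 = 0.076800 + 0.17190 = 0.24870.
By Bayes' theorem, P(H|E) = 0.076800 / 0.24870 = 0.309.

P(H | E) ≈ 0.309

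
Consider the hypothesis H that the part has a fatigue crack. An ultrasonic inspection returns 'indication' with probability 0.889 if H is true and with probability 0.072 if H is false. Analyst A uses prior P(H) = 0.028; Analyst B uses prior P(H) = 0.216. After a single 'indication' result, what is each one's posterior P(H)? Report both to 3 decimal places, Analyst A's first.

P('+'|H) = 0.889, P('+'|¬H) = 0.072.
Analyst A: numerator 0.889·0.028 = 0.024892; evidence = 0.024892+0.072·0.972 = 0.094876; posterior = 0.262.
Analyst B: numerator 0.889·0.216 = 0.19202; evidence = 0.19202+0.072·0.784 = 0.24847; posterior = 0.773.

Analyst A: 0.262; Analyst B: 0.773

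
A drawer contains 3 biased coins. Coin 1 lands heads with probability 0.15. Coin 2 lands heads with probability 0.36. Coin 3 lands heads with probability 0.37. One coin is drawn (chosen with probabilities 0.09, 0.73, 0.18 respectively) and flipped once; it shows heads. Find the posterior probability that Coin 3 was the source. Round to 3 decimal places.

Tabulate prior·likelihood by source: [1] prior 0.09, lik 0.15, product 0.01350; [2] prior 0.73, lik 0.36, product 0.2628; [3] prior 0.18, lik 0.37, product 0.06660.
Normalizing constant = 0.34290; the posterior for Coin 3 is its product over the sum, 0.06660/0.34290 = 0.194.

Posterior probability ≈ 0.194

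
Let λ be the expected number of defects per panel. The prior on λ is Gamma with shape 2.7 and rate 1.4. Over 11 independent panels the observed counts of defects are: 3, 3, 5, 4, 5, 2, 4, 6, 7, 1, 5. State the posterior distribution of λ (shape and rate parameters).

The Poisson likelihood adds the total count to the shape and the number of exposure periods to the rate. Here ∑xᵢ = 45 and n = 11, so shape 2.7→47.7 and rate 1.4→12.4.

Posterior: Gamma(shape=47.7, rate=12.4)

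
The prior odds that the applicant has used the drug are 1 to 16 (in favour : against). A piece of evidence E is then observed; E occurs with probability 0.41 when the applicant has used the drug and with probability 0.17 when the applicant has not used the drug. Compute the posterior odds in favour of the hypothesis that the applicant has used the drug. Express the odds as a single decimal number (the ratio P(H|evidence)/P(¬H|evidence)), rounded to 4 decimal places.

Prior odds = 1/16 = 0.062500.
Likelihood ratio for E = 0.41/0.17 = 2.4118.
Posterior odds = prior odds × LR = 0.15074.

Posterior odds ≈ 0.1507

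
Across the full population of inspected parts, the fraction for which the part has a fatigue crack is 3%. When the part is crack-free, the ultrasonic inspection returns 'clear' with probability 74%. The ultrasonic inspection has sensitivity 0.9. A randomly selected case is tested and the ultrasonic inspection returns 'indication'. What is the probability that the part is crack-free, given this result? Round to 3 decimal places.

Let H be the event that the part has a fatigue crack. P(H) = 0.03, so P(¬H) = 0.97. With E the 'indication' result, P(E|H) = 0.9 and P(E|¬H) = 0.26.
P(E) = 0.9·0.03 + 0.26·0.97 = 0.027000 + 0.25220 = 0.27920.
By Bayes' theorem, P(H|E) = 0.027000 / 0.27920 = 0.097. Hence P(¬H|E) = 1 − 0.097 = 0.903.

P(¬H | E) ≈ 0.903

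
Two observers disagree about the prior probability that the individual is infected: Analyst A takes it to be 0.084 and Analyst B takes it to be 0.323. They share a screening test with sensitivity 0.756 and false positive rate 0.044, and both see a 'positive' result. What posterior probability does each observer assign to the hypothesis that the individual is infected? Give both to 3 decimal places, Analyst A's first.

P('+'|H) = 0.756, P('+'|¬H) = 0.044.
Analyst A: numerator 0.756·0.084 = 0.063504; evidence = 0.063504+0.044·0.916 = 0.10381; posterior = 0.612.
Analyst B: numerator 0.756·0.323 = 0.24419; evidence = 0.24419+0.044·0.677 = 0.27398; posterior = 0.891.

Analyst A: 0.612; Analyst B: 0.891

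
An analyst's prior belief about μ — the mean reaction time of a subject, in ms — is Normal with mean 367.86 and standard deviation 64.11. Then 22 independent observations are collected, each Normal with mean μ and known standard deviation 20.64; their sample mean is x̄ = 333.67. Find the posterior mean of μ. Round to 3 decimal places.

Posterior mean ≈ 333.830

Prior precision 1/τ₀² = 1/64.11² = 0.00024330; data precision n/σ² = 22/20.64² = 0.0516420.
Posterior precision = 0.00024330 + 0.0516420 = 0.0518853.
Posterior mean = (0.00024330·367.86 + 0.0516420·333.67) / 0.0518853 = 333.830.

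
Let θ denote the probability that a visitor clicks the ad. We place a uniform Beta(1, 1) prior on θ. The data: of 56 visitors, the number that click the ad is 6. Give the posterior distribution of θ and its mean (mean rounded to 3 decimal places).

Posterior: Beta(7, 51); mean ≈ 0.121

Observing 6 successes and 50 failures updates Beta(1, 1) by adding the success and failure counts to the two shape parameters: α = 1+6 = 7, β = 1+50 = 51.
Posterior mean = α/(α+β) = 7/58 = 0.121.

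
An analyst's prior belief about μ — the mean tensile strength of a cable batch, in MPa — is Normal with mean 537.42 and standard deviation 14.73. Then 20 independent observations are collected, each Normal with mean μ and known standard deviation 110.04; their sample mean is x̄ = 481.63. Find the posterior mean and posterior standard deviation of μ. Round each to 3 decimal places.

With known σ, the Normal prior is conjugate. Weight on the data is w = (n/σ²)/(n/σ² + 1/τ₀²) = 0.00165169/(0.00165169+0.00460887) = 0.26382.
Posterior mean = w·x̄ + (1−w)·μ₀ = 0.26382·481.63 + 0.73618·537.42 = 522.701. Posterior variance = 1/(0.00165169+0.00460887) = 159.730, so SD = 12.638.

Posterior mean ≈ 522.701; posterior SD ≈ 12.638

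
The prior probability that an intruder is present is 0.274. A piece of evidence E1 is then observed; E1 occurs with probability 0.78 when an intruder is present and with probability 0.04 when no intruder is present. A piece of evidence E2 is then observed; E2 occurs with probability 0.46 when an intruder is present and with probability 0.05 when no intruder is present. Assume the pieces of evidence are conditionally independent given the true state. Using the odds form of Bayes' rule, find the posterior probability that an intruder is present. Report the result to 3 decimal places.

Prior odds = 0.274/(1−0.274) = 0.37741.
Likelihood ratio for E1 = 0.78/0.04 = 19.500.
Likelihood ratio for E2 = 0.46/0.05 = 9.2000.
Posterior odds = prior odds × LR₁ × LR₂ = 67.707.
Posterior probability = odds/(1+odds) = 67.707/68.707 = 0.985.

Posterior probability ≈ 0.985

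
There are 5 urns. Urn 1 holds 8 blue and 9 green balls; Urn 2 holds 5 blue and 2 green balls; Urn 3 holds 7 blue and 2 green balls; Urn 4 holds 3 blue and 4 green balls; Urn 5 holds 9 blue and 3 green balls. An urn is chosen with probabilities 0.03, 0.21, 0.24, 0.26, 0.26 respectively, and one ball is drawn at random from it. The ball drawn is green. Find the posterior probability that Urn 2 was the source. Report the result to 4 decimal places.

Posterior probability ≈ 0.1750

P(green|Urn 1) = 0.5294; P(green|Urn 2) = 0.2857; P(green|Urn 3) = 0.2222; P(green|Urn 4) = 0.5714; P(green|Urn 5) = 0.25.
Prior × likelihood for each source: 0.03·0.5294=0.01588, 0.21·0.2857=0.06000, 0.24·0.2222=0.05333, 0.26·0.5714=0.1486, 0.26·0.25=0.06500. Summing gives P(green) = 0.34279.
P(Urn 2 | green) = 0.06000 / 0.34279 = 0.1750.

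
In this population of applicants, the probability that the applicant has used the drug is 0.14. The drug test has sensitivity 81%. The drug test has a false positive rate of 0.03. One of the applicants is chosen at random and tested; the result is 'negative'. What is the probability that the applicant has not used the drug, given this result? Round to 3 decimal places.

Write H for 'the applicant has used the drug'. Prior odds H:¬H = 0.14/0.86 = 0.16279. For the 'negative' outcome, the likelihood ratio is 0.19/0.97 = 0.19588.
Posterior odds = 0.16279 × 0.19588 = 0.031887, so P(H|E) = 0.031887/(1+0.031887) = 0.031. Then P(¬H|E) = 1 − 0.031 = 0.969.

P(¬H | E) ≈ 0.969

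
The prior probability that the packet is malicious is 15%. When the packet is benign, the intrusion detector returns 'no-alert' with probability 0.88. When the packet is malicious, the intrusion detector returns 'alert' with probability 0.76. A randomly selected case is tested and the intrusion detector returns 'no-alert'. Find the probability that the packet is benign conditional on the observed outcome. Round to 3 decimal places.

P(¬H | E) ≈ 0.954

Write H for 'the packet is malicious'. Prior odds H:¬H = 0.15/0.85 = 0.17647. For the 'no-alert' outcome, the likelihood ratio is 0.24/0.88 = 0.27273.
Posterior odds = 0.17647 × 0.27273 = 0.048128, so P(H|E) = 0.048128/(1+0.048128) = 0.046. Then P(¬H|E) = 1 − 0.046 = 0.954.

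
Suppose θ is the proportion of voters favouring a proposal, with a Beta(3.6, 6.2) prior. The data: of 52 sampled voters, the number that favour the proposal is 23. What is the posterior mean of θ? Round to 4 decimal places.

Posterior mean ≈ 0.4304

Observing 23 successes and 29 failures updates Beta(3.6, 6.2) by adding the success and failure counts to the two shape parameters: α = 3.6+23 = 26.6, β = 6.2+29 = 35.2.
E[θ | data] = 26.6/(26.6+35.2) = 0.4304.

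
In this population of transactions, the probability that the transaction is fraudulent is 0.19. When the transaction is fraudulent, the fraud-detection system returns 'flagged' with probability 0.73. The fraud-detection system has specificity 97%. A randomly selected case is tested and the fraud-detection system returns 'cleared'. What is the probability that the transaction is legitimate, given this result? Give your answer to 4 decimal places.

Let H be the event that the transaction is fraudulent. P(H) = 0.19, so P(¬H) = 0.81. With E the 'cleared' result, P(E|H) = 0.27 and P(E|¬H) = 0.97.
P(E) = 0.27·0.19 + 0.97·0.81 = 0.051300 + 0.78570 = 0.83700.
By Bayes' theorem, P(H|E) = 0.051300 / 0.83700 = 0.0613. Hence P(¬H|E) = 1 − 0.0613 = 0.9387.

P(¬H | E) ≈ 0.9387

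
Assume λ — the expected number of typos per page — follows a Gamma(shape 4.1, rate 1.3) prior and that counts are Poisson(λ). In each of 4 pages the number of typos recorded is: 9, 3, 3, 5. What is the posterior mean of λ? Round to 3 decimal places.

The Poisson likelihood adds the total count to the shape and the number of exposure periods to the rate. Here ∑xᵢ = 20 and n = 4, so shape 4.1→24.1 and rate 1.3→5.3.
E[λ | data] = 24.1/5.3 = 4.547.

Posterior mean ≈ 4.547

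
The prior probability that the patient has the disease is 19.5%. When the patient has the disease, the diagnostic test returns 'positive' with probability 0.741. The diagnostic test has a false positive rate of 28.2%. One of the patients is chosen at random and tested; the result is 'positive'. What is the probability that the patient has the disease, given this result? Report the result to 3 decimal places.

P(H | E) ≈ 0.389

Let H be the event that the patient has the disease. P(H) = 0.195, so P(¬H) = 0.805. With E the 'positive' result, P(E|H) = 0.741 and P(E|¬H) = 0.282.
P(E) = 0.741·0.195 + 0.282·0.805 = 0.14450 + 0.22701 = 0.37150.
By Bayes' theorem, P(H|E) = 0.14450 / 0.37150 = 0.389.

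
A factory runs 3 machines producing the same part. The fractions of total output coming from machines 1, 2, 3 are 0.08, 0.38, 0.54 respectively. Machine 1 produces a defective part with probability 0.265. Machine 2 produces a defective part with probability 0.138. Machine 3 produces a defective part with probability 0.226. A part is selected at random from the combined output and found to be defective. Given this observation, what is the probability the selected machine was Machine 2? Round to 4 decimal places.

Posterior probability ≈ 0.2680

P(defective|M1) = 0.265; P(defective|M2) = 0.138; P(defective|M3) = 0.226.
Prior × likelihood for each source: 0.08·0.265=0.02120, 0.38·0.138=0.05244, 0.54·0.226=0.1220. Summing gives P(defective) = 0.19568.
P(Machine 2 | defective) = 0.05244 / 0.19568 = 0.2680.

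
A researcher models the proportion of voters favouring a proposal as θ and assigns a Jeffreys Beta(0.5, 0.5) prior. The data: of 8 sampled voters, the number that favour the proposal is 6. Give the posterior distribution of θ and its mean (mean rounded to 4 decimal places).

The binomial likelihood is conjugate to the Beta prior: with 6 successes and 2 failures, the posterior is Beta(0.5+6, 0.5+2) = Beta(6.5, 2.5).
Posterior mean = α/(α+β) = 6.5/9 = 0.7222.

Posterior: Beta(6.5, 2.5); mean ≈ 0.7222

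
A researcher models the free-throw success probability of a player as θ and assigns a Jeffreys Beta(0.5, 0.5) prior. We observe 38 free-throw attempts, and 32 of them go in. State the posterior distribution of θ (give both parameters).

The binomial likelihood is conjugate to the Beta prior: with 32 successes and 6 failures, the posterior is Beta(0.5+32, 0.5+6) = Beta(32.5, 6.5).

Posterior: Beta(32.5, 6.5)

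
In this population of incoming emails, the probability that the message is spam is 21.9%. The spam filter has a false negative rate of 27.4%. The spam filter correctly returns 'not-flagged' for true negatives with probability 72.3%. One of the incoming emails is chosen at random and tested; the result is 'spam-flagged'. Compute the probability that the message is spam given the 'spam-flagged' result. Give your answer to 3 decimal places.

Write H for 'the message is spam'. Prior odds H:¬H = 0.219/0.781 = 0.28041. For the 'spam-flagged' outcome, the likelihood ratio is 0.726/0.277 = 2.6209.
Posterior odds = 0.28041 × 2.6209 = 0.73494, so P(H|E) = 0.73494/(1+0.73494) = 0.424.

P(H | E) ≈ 0.424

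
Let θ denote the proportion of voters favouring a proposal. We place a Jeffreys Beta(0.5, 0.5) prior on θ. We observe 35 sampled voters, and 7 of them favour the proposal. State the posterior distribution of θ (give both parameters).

Observing 7 successes and 28 failures updates Beta(0.5, 0.5) by adding the success and failure counts to the two shape parameters: α = 0.5+7 = 7.5, β = 0.5+28 = 28.5.

Posterior: Beta(7.5, 28.5)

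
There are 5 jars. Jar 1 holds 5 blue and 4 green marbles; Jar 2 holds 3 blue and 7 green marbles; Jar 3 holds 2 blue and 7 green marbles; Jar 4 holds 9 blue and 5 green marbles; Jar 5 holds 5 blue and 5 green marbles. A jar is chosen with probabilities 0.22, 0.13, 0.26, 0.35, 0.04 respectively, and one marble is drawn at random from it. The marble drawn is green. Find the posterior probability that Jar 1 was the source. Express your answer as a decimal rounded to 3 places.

Posterior probability ≈ 0.182

P(green|Jar 1) = 0.4444; P(green|Jar 2) = 0.7; P(green|Jar 3) = 0.7778; P(green|Jar 4) = 0.3571; P(green|Jar 5) = 0.5.
Prior × likelihood for each source: 0.22·0.4444=0.09778, 0.13·0.7=0.09100, 0.26·0.7778=0.2022, 0.35·0.3571=0.1250, 0.04·0.5=0.02000. Summing gives P(green) = 0.53600.
P(Jar 1 | green) = 0.09778 / 0.53600 = 0.182.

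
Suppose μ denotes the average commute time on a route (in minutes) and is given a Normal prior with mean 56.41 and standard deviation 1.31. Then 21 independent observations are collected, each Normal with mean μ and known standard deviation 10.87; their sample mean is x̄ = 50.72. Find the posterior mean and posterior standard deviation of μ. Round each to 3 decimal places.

Prior precision 1/τ₀² = 1/1.31² = 0.582717; data precision n/σ² = 21/10.87² = 0.177730.
Posterior precision = 0.582717 + 0.177730 = 0.760446, giving posterior SD = 1/√0.760446 = 1.147.
Posterior mean = (0.582717·56.41 + 0.177730·50.72) / 0.760446 = 55.080.

Posterior mean ≈ 55.080; posterior SD ≈ 1.147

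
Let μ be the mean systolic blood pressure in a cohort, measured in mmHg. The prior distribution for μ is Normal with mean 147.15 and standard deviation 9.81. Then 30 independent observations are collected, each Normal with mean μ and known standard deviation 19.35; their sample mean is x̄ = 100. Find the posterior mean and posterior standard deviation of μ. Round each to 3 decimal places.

With known σ, the Normal prior is conjugate. Weight on the data is w = (n/σ²)/(n/σ² + 1/τ₀²) = 0.0801234/(0.0801234+0.0103911) = 0.88520.
Posterior mean = w·x̄ + (1−w)·μ₀ = 0.88520·100 + 0.11480·147.15 = 105.413. Posterior variance = 1/(0.0801234+0.0103911) = 11.0480, so SD = 3.324.

Posterior mean ≈ 105.413; posterior SD ≈ 3.324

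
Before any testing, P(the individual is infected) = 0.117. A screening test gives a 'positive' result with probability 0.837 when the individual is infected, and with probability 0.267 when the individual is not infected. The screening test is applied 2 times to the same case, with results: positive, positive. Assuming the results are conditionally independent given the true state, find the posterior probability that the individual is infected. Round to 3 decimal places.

With H the event that the individual is infected, the joint likelihood of the observed sequence is P(data|H) = 0.837·0.837 = 0.70057 and P(data|¬H) = 0.267·0.267 = 0.071289.
Bayes: P(H|data) = 0.117·0.70057 / (0.117·0.70057 + 0.883·0.071289) = 0.081967/0.14491 = 0.5656.

Posterior P(H) ≈ 0.566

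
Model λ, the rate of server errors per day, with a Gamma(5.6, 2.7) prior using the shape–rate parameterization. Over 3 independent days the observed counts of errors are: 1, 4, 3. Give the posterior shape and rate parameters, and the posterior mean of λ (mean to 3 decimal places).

Posterior: Gamma(shape=13.6, rate=5.7); mean ≈ 2.386

The Poisson likelihood adds the total count to the shape and the number of exposure periods to the rate. Here ∑xᵢ = 8 and n = 3, so shape 5.6→13.6 and rate 2.7→5.7.
Posterior mean = shape/rate = 13.6/5.7 = 2.386.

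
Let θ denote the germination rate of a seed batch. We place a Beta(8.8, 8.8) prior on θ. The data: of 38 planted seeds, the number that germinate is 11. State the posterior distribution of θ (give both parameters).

The binomial likelihood is conjugate to the Beta prior: with 11 successes and 27 failures, the posterior is Beta(8.8+11, 8.8+27) = Beta(19.8, 35.8).

Posterior: Beta(19.8, 35.8)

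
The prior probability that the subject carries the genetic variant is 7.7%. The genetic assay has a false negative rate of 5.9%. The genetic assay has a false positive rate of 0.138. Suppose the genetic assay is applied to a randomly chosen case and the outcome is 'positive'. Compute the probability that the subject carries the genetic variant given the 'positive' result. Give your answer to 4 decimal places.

P(H | E) ≈ 0.3626

Write H for 'the subject carries the genetic variant'. Prior odds H:¬H = 0.077/0.923 = 0.083424. For the 'positive' outcome, the likelihood ratio is 0.941/0.138 = 6.8188.
Posterior odds = 0.083424 × 6.8188 = 0.56885, so P(H|E) = 0.56885/(1+0.56885) = 0.3626.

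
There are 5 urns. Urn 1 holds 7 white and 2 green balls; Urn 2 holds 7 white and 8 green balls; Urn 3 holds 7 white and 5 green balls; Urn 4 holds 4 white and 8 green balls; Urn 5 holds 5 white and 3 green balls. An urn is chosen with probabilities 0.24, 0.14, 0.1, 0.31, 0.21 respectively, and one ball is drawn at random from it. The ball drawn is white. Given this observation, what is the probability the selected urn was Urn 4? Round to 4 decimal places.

P(white|Urn 1) = 0.7778; P(white|Urn 2) = 0.4667; P(white|Urn 3) = 0.5833; P(white|Urn 4) = 0.3333; P(white|Urn 5) = 0.625.
Prior × likelihood for each source: 0.24·0.7778=0.1867, 0.14·0.4667=0.06533, 0.1·0.5833=0.05833, 0.31·0.3333=0.1033, 0.21·0.625=0.1313. Summing gives P(white) = 0.54492.
P(Urn 4 | white) = 0.1033 / 0.54492 = 0.1896.

Posterior probability ≈ 0.1896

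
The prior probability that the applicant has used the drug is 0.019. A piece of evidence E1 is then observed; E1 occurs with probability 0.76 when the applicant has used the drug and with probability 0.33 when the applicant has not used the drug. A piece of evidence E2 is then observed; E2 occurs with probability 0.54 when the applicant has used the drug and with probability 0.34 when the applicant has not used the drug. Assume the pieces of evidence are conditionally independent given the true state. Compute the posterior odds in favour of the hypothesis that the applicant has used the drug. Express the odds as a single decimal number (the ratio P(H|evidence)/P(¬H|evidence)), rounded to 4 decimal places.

Prior odds = 0.019/(1−0.019) = 0.019368.
Likelihood ratio for E1 = 0.76/0.33 = 2.3030.
Likelihood ratio for E2 = 0.54/0.34 = 1.5882.
Posterior odds = prior odds × LR₁ × LR₂ = 0.070843.

Posterior odds ≈ 0.0708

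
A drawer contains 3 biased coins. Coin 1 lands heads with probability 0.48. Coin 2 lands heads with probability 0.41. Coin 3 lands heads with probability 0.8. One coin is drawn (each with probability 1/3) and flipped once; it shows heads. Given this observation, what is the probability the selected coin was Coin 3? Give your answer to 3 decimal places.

P(heads|C1) = 0.48; P(heads|C2) = 0.41; P(heads|C3) = 0.8.
Prior × likelihood for each source: 0.333333·0.48=0.1600, 0.333333·0.41=0.1367, 0.333333·0.8=0.2667. Summing gives P(heads) = 0.56333.
P(Coin 3 | heads) = 0.2667 / 0.56333 = 0.473.

Posterior probability ≈ 0.473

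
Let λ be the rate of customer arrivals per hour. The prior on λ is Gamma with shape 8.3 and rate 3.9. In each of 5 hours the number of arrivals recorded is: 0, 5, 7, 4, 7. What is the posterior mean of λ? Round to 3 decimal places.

Posterior mean ≈ 3.517

Total count ∑xᵢ = 23 over n = 5 hours.
Gamma is conjugate to the Poisson likelihood: posterior is Gamma(shape = 8.3+23 = 31.3, rate = 3.9+5 = 8.9).
E[λ | data] = 31.3/8.9 = 3.517.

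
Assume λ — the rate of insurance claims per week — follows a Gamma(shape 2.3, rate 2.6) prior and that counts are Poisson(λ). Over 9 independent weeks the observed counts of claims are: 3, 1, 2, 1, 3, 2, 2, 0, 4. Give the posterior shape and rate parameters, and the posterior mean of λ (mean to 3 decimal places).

Posterior: Gamma(shape=20.3, rate=11.6); mean ≈ 1.750

The Poisson likelihood adds the total count to the shape and the number of exposure periods to the rate. Here ∑xᵢ = 18 and n = 9, so shape 2.3→20.3 and rate 2.6→11.6.
Posterior mean = shape/rate = 20.3/11.6 = 1.750.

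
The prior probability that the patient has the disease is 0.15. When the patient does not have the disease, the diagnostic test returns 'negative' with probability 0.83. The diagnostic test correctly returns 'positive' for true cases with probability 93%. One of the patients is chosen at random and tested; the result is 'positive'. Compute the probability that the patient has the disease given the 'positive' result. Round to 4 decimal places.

Let H be the event that the patient has the disease. P(H) = 0.15, so P(¬H) = 0.85. With E the 'positive' result, P(E|H) = 0.93 and P(E|¬H) = 0.17.
P(E) = 0.93·0.15 + 0.17·0.85 = 0.13950 + 0.14450 = 0.28400.
By Bayes' theorem, P(H|E) = 0.13950 / 0.28400 = 0.4912.

P(H | E) ≈ 0.4912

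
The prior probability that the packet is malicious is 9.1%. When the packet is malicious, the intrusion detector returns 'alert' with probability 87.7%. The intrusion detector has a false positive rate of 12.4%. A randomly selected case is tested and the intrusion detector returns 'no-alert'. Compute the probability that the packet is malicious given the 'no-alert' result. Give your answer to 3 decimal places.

P(H | E) ≈ 0.014

Write H for 'the packet is malicious'. Prior odds H:¬H = 0.091/0.909 = 0.10011. For the 'no-alert' outcome, the likelihood ratio is 0.123/0.876 = 0.14041.
Posterior odds = 0.10011 × 0.14041 = 0.014057, so P(H|E) = 0.014057/(1+0.014057) = 0.014.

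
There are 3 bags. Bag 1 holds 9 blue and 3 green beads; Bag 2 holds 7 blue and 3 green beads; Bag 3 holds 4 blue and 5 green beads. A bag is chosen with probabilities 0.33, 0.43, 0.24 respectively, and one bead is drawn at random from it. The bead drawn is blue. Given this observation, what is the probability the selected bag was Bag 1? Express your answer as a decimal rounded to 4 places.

Tabulate prior·likelihood by source: [1] prior 0.33, lik 0.75, product 0.2475; [2] prior 0.43, lik 0.7, product 0.3010; [3] prior 0.24, lik 0.4444, product 0.1067.
Normalizing constant = 0.65517; the posterior for Bag 1 is its product over the sum, 0.2475/0.65517 = 0.3778.

Posterior probability ≈ 0.3778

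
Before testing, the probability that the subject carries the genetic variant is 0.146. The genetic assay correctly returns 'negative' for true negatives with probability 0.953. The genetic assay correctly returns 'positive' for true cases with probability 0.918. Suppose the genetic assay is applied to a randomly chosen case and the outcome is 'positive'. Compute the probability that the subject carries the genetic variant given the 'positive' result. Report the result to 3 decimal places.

Let H be the event that the subject carries the genetic variant. P(H) = 0.146, so P(¬H) = 0.854. With E the 'positive' result, P(E|H) = 0.918 and P(E|¬H) = 0.047.
P(E) = 0.918·0.146 + 0.047·0.854 = 0.13403 + 0.040138 = 0.17417.
By Bayes' theorem, P(H|E) = 0.13403 / 0.17417 = 0.770.

P(H | E) ≈ 0.770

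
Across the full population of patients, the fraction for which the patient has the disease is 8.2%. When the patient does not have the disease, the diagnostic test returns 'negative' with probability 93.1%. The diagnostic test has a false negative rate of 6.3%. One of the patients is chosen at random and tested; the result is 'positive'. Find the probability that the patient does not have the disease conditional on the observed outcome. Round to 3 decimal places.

P(¬H | E) ≈ 0.452

Write H for 'the patient has the disease'. Prior odds H:¬H = 0.082/0.918 = 0.089325. For the 'positive' outcome, the likelihood ratio is 0.937/0.069 = 13.580.
Posterior odds = 0.089325 × 13.580 = 1.2130, so P(H|E) = 1.2130/(1+1.2130) = 0.548. Then P(¬H|E) = 1 − 0.548 = 0.452.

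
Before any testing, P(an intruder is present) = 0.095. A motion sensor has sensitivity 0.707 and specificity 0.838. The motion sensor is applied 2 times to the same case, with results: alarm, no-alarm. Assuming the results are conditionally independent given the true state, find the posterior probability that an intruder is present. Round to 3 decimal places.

With H the event that an intruder is present, the joint likelihood of the observed sequence is P(data|H) = 0.707·0.293 = 0.20715 and P(data|¬H) = 0.162·0.838 = 0.13576.
Bayes: P(H|data) = 0.095·0.20715 / (0.095·0.20715 + 0.905·0.13576) = 0.019679/0.14254 = 0.1381.

Posterior P(H) ≈ 0.138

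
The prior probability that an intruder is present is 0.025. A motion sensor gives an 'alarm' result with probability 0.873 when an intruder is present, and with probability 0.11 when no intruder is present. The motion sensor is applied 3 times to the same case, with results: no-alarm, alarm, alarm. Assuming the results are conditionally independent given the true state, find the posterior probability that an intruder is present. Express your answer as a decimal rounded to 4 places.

Posterior P(H) ≈ 0.1873

Let H be the event that an intruder is present; start with P(H) = 0.025. P('alarm'|H) = 0.873, P('alarm'|¬H) = 0.11.
Update on result 1 ('no-alarm'): P(H) ← 0.127·0.0250 / (0.127·0.0250 + 0.89·0.9750) = 0.0031750/0.87093 = 0.0036.
Update on result 2 ('alarm'): P(H) ← 0.873·0.0036 / (0.873·0.0036 + 0.11·0.9964) = 0.0031826/0.11278 = 0.0282.
Update on result 3 ('alarm'): P(H) ← 0.873·0.0282 / (0.873·0.0282 + 0.11·0.9718) = 0.024635/0.13153 = 0.1873.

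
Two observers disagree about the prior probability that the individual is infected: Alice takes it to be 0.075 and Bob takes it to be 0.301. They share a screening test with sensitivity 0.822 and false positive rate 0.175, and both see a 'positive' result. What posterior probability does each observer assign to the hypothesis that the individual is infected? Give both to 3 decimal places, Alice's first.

The likelihood ratio for a 'positive' result is 0.822/0.175 = 4.6971.
Alice: prior odds 0.075/0.925 = 0.081081; posterior odds 0.38085; posterior probability 0.276.
Bob: prior odds 0.301/0.699 = 0.43062; posterior odds 2.0227; posterior probability 0.669.

Alice: 0.276; Bob: 0.669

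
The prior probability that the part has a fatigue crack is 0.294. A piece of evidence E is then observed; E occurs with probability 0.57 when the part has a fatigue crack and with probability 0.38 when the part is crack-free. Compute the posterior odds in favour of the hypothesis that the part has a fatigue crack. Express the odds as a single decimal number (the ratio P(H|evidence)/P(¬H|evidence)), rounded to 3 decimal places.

Posterior odds ≈ 0.625

Prior odds = 0.294/(1−0.294) = 0.41643.
Likelihood ratio for E = 0.57/0.38 = 1.5000.
Posterior odds = prior odds × LR = 0.62465.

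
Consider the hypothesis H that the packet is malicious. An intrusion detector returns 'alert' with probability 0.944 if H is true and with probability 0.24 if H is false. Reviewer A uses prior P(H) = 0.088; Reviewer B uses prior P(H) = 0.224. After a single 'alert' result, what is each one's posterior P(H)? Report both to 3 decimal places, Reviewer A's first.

Reviewer A: 0.275; Reviewer B: 0.532

P('+'|H) = 0.944, P('+'|¬H) = 0.24.
Reviewer A: numerator 0.944·0.088 = 0.083072; evidence = 0.083072+0.24·0.912 = 0.30195; posterior = 0.275.
Reviewer B: numerator 0.944·0.224 = 0.21146; evidence = 0.21146+0.24·0.776 = 0.39770; posterior = 0.532.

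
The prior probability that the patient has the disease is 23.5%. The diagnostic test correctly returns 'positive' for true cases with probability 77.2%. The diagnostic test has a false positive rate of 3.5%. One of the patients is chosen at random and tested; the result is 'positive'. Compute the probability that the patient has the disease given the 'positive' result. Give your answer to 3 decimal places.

P(H | E) ≈ 0.871

Write H for 'the patient has the disease'. Prior odds H:¬H = 0.235/0.765 = 0.30719. For the 'positive' outcome, the likelihood ratio is 0.772/0.035 = 22.057.
Posterior odds = 0.30719 × 22.057 = 6.7757, so P(H|E) = 6.7757/(1+6.7757) = 0.871.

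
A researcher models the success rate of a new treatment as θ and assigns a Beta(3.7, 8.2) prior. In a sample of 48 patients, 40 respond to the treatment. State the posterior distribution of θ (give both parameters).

Posterior: Beta(43.7, 16.2)

Observing 40 successes and 8 failures updates Beta(3.7, 8.2) by adding the success and failure counts to the two shape parameters: α = 3.7+40 = 43.7, β = 8.2+8 = 16.2.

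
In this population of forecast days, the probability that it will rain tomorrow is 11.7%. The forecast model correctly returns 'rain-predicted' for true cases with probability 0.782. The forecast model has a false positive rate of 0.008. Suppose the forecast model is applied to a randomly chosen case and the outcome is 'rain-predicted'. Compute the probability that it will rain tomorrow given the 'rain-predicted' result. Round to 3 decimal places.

P(H | E) ≈ 0.928

Write H for 'it will rain tomorrow'. Prior odds H:¬H = 0.117/0.883 = 0.13250. For the 'rain-predicted' outcome, the likelihood ratio is 0.782/0.008 = 97.750.
Posterior odds = 0.13250 × 97.750 = 12.952, so P(H|E) = 12.952/(1+12.952) = 0.928.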